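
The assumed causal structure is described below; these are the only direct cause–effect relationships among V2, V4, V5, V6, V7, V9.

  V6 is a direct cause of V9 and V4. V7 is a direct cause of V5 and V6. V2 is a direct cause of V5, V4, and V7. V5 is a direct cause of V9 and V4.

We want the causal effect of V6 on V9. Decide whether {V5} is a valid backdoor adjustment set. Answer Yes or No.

Backdoor paths from V6 to V9 (paths whose first edge points into V6):
  P1: V6 <- V7 <- V2 -> V5 -> V9
  P2: V6 <- V7 <- V2 -> V4 <- V5 -> V9
  P3: V6 <- V7 -> V5 -> V9
Condition 1 (no descendant of V6 in the set): holds — descendants of V6 are {V4, V9}; none are in {V5}.
Condition 2 (every backdoor path blocked by {V5}):
  P1: blocked at chain node V5 ∈ conditioning set.
  P2: blocked at collider V4 (neither it nor any descendant is in the conditioning set).
  P3: blocked at chain node V5 ∈ conditioning set.
{V5} satisfies the backdoor criterion.

Yes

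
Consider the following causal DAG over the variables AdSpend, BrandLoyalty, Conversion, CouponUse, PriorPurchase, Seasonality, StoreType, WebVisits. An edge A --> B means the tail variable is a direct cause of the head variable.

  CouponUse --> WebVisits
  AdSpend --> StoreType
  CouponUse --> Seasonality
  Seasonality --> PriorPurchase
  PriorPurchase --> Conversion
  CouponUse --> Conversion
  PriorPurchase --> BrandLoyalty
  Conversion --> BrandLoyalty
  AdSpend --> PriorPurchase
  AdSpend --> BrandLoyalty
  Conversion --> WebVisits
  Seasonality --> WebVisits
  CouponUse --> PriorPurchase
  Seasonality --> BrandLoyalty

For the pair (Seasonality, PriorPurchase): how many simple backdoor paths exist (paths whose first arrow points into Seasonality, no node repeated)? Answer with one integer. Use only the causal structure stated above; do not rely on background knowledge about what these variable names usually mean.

A backdoor path from Seasonality to PriorPurchase is any simple undirected path whose first edge points into Seasonality (i.e. leaves Seasonality via a parent).
Parents of Seasonality: {CouponUse}.
Enumerating:
  P1: Seasonality <- CouponUse -> PriorPurchase
  P2: Seasonality <- CouponUse -> Conversion <- PriorPurchase
  P3: Seasonality <- CouponUse -> Conversion -> BrandLoyalty <- AdSpend -> PriorPurchase
  P4: Seasonality <- CouponUse -> Conversion -> BrandLoyalty <- PriorPurchase
  P5: Seasonality <- CouponUse -> WebVisits <- Conversion <- PriorPurchase
  P6: Seasonality <- CouponUse -> WebVisits <- Conversion -> BrandLoyalty <- AdSpend -> PriorPurchase
  P7: Seasonality <- CouponUse -> WebVisits <- Conversion -> BrandLoyalty <- PriorPurchase
That exhausts the simple backdoor paths. Count: 7.

7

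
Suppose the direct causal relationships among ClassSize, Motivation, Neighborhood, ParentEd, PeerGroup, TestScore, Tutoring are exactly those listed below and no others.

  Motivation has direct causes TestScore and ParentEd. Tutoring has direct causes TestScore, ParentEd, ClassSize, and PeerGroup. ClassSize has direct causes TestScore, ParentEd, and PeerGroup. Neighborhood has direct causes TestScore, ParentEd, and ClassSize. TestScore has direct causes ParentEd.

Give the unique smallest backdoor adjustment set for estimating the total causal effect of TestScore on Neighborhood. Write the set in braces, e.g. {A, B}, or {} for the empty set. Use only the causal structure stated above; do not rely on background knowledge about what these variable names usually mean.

{ParentEd}

Variables eligible for adjustment (non-descendants of TestScore, excluding TestScore and Neighborhood): {ParentEd, PeerGroup}.
Backdoor paths from TestScore to Neighborhood:
  P1: TestScore <- ParentEd -> ClassSize -> Neighborhood
  P2: TestScore <- ParentEd -> Tutoring <- PeerGroup -> ClassSize -> Neighborhood
  P3: TestScore <- ParentEd -> Tutoring <- ClassSize -> Neighborhood
  P4: TestScore <- ParentEd -> Neighborhood
The empty set is not sufficient: P1 (TestScore <- ParentEd -> ClassSize -> Neighborhood) has no collider blocking it and no conditioned non-collider, so it is open.
Try {ParentEd}:
  P1: blocked at fork node ParentEd ∈ conditioning set.
  P2: blocked at fork node ParentEd ∈ conditioning set.
  P3: blocked at fork node ParentEd ∈ conditioning set.
  P4: blocked at fork node ParentEd ∈ conditioning set.
{ParentEd} contains no descendant of TestScore and blocks every backdoor path.
No other singleton works — e.g. {PeerGroup} leaves P1 open — so {ParentEd} is the unique smallest valid adjustment set.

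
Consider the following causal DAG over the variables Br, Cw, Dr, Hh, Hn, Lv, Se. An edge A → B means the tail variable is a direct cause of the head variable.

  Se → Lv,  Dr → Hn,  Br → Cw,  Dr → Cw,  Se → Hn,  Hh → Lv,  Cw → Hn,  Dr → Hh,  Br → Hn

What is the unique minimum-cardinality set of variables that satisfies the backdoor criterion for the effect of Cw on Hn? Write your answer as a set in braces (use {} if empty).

Variables eligible for adjustment (non-descendants of Cw, excluding Cw and Hn): {Br, Dr, Hh, Lv, Se}.
Backdoor paths from Cw to Hn:
  P1: Cw <- Br -> Hn
  P2: Cw <- Dr -> Hh -> Lv <- Se -> Hn
  P3: Cw <- Dr -> Hn
The empty set is not sufficient: P1 (Cw <- Br -> Hn) has no collider blocking it and no conditioned non-collider, so it is open.
Try {Br, Dr}:
  P1: blocked at fork node Br ∈ conditioning set.
  P2: blocked at fork node Dr ∈ conditioning set.
  P3: blocked at fork node Dr ∈ conditioning set.
{Br, Dr} contains no descendant of Cw and blocks every backdoor path.
Every element of {Br, Dr} is needed (dropping Br leaves P1 open; dropping Dr leaves P3 open), so no proper subset is valid.
Among all size-2 subsets of the eligible variables, only {Br, Dr} blocks every backdoor path, so it is the unique smallest valid adjustment set.

{Br, Dr}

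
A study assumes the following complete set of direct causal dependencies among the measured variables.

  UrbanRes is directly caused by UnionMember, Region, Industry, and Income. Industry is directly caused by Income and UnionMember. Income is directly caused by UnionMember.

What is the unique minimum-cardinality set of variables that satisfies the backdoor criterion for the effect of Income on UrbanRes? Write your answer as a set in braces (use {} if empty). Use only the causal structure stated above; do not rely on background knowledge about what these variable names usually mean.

Variables eligible for adjustment (non-descendants of Income, excluding Income and UrbanRes): {Region, UnionMember}.
Backdoor paths from Income to UrbanRes:
  P1: Income <- UnionMember -> Industry -> UrbanRes
  P2: Income <- UnionMember -> UrbanRes
The empty set is not sufficient: P1 (Income <- UnionMember -> Industry -> UrbanRes) has no collider blocking it and no conditioned non-collider, so it is open.
Try {UnionMember}:
  P1: blocked at fork node UnionMember ∈ conditioning set.
  P2: blocked at fork node UnionMember ∈ conditioning set.
{UnionMember} contains no descendant of Income and blocks every backdoor path.
No other singleton works — e.g. {Region} leaves P1 open — so {UnionMember} is the unique smallest valid adjustment set.

{UnionMember}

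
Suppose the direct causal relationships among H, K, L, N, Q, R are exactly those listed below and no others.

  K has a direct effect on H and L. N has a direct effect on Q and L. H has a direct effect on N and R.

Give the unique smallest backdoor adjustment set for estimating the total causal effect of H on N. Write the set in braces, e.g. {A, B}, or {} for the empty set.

{}

Variables eligible for adjustment (non-descendants of H, excluding H and N): {K}.
Backdoor paths from H to N:
  P1: H <- K -> L <- N
Each backdoor path contains an unconditioned collider, so every path is already blocked with the empty conditioning set:
  P1: blocked at collider L (neither it nor any descendant is in the conditioning set).
The empty set is therefore the unique smallest valid set.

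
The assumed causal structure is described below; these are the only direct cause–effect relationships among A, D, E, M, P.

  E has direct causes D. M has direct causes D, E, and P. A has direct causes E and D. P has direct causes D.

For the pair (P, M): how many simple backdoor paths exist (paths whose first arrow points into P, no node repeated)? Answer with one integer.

A backdoor path from P to M is any simple undirected path whose first edge points into P (i.e. leaves P via a parent).
Parents of P: {D}.
Enumerating:
  P1: P <- D -> E -> M
  P2: P <- D -> A <- E -> M
  P3: P <- D -> M
That exhausts the simple backdoor paths. Count: 3.

3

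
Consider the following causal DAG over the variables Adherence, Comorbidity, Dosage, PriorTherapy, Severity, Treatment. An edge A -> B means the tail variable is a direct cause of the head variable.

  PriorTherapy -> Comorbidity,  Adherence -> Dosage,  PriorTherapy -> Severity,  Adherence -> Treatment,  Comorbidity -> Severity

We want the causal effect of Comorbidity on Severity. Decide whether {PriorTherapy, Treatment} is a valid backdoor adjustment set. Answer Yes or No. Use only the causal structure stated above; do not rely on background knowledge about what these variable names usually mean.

Yes

Backdoor paths from Comorbidity to Severity (paths whose first edge points into Comorbidity):
  P1: Comorbidity <- PriorTherapy -> Severity
Condition 1 (no descendant of Comorbidity in the set): holds — descendants of Comorbidity are {Severity}; none are in {PriorTherapy, Treatment}.
Condition 2 (every backdoor path blocked by {PriorTherapy, Treatment}):
  P1: blocked at fork node PriorTherapy ∈ conditioning set.
{PriorTherapy, Treatment} satisfies the backdoor criterion.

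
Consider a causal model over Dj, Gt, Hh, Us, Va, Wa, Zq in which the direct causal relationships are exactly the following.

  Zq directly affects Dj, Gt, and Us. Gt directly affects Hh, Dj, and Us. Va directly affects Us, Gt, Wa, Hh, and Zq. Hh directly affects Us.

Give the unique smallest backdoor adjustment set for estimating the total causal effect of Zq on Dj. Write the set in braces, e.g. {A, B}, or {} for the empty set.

{Va}

Variables eligible for adjustment (non-descendants of Zq, excluding Zq and Dj): {Va, Wa}.
Backdoor paths from Zq to Dj:
  P1: Zq <- Va -> Gt -> Dj
  P2: Zq <- Va -> Hh <- Gt -> Dj
  P3: Zq <- Va -> Hh -> Us <- Gt -> Dj
  P4: Zq <- Va -> Us <- Gt -> Dj
  P5: Zq <- Va -> Us <- Hh <- Gt -> Dj
The empty set is not sufficient: P1 (Zq <- Va -> Gt -> Dj) has no collider blocking it and no conditioned non-collider, so it is open.
Try {Va}:
  P1: blocked at fork node Va ∈ conditioning set.
  P2: blocked at fork node Va ∈ conditioning set.
  P3: blocked at fork node Va ∈ conditioning set.
  P4: blocked at fork node Va ∈ conditioning set.
  P5: blocked at fork node Va ∈ conditioning set.
{Va} contains no descendant of Zq and blocks every backdoor path.
No other singleton works — e.g. {Wa} leaves P1 open — so {Va} is the unique smallest valid adjustment set.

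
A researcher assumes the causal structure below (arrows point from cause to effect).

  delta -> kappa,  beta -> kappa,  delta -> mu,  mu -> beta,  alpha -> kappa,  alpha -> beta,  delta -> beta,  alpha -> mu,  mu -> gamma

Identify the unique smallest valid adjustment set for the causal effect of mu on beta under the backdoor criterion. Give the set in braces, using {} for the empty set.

{alpha, delta}

Variables eligible for adjustment (non-descendants of mu, excluding mu and beta): {alpha, delta}.
Backdoor paths from mu to beta:
  P1: mu <- alpha -> beta
  P2: mu <- alpha -> kappa <- delta -> beta
  P3: mu <- alpha -> kappa <- beta
  P4: mu <- delta -> beta
  P5: mu <- delta -> kappa <- alpha -> beta
  P6: mu <- delta -> kappa <- beta
The empty set is not sufficient: P1 (mu <- alpha -> beta) has no collider blocking it and no conditioned non-collider, so it is open.
Try {alpha, delta}:
  P1: blocked at fork node alpha ∈ conditioning set.
  P2: blocked at fork node alpha ∈ conditioning set.
  P3: blocked at fork node alpha ∈ conditioning set.
  P4: blocked at fork node delta ∈ conditioning set.
  P5: blocked at fork node delta ∈ conditioning set.
  P6: blocked at fork node delta ∈ conditioning set.
{alpha, delta} contains no descendant of mu and blocks every backdoor path.
Every element of {alpha, delta} is needed (dropping alpha leaves P1 open; dropping delta leaves P4 open), so no proper subset is valid.
Among all size-2 subsets of the eligible variables, only {alpha, delta} blocks every backdoor path, so it is the unique smallest valid adjustment set.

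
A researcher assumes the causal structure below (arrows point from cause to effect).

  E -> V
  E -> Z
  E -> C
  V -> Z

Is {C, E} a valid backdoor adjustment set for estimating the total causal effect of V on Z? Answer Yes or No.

Backdoor paths from V to Z (paths whose first edge points into V):
  P1: V <- E -> Z
Condition 1 (no descendant of V in the set): holds — descendants of V are {Z}; none are in {C, E}.
Condition 2 (every backdoor path blocked by {C, E}):
  P1: blocked at fork node E ∈ conditioning set.
{C, E} satisfies the backdoor criterion.

Yes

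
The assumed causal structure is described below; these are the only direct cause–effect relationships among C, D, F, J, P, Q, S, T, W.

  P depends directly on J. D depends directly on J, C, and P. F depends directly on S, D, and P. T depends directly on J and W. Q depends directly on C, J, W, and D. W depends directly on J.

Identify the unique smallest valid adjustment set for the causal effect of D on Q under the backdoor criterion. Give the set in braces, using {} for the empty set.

Variables eligible for adjustment (non-descendants of D, excluding D and Q): {C, J, P, S, T, W}.
Backdoor paths from D to Q:
  P1: D <- J -> W -> Q
  P2: D <- J -> T <- W -> Q
  P3: D <- J -> Q
  P4: D <- C -> Q
  P5: D <- P <- J -> W -> Q
  P6: D <- P <- J -> T <- W -> Q
  P7: D <- P <- J -> Q
The empty set is not sufficient: P1 (D <- J -> W -> Q) has no collider blocking it and no conditioned non-collider, so it is open.
Try {C, J}:
  P1: blocked at fork node J ∈ conditioning set.
  P2: blocked at fork node J ∈ conditioning set.
  P3: blocked at fork node J ∈ conditioning set.
  P4: blocked at fork node C ∈ conditioning set.
  P5: blocked at fork node J ∈ conditioning set.
  P6: blocked at fork node J ∈ conditioning set.
  P7: blocked at fork node J ∈ conditioning set.
{C, J} contains no descendant of D and blocks every backdoor path.
Every element of {C, J} is needed (dropping C leaves P4 open; dropping J leaves P1 open), so no proper subset is valid.
Among all size-2 subsets of the eligible variables, only {C, J} blocks every backdoor path, so it is the unique smallest valid adjustment set.

{C, J}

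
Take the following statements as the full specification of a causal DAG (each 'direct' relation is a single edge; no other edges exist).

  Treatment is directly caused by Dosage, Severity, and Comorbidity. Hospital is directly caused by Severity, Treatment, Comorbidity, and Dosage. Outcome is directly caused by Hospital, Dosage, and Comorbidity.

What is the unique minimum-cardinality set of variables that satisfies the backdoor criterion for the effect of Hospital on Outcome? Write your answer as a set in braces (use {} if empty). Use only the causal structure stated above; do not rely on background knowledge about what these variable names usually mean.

{Comorbidity, Dosage}

Variables eligible for adjustment (non-descendants of Hospital, excluding Hospital and Outcome): {Comorbidity, Dosage, Severity, Treatment}.
Backdoor paths from Hospital to Outcome:
  P1: Hospital <- Dosage -> Treatment <- Comorbidity -> Outcome
  P2: Hospital <- Dosage -> Outcome
  P3: Hospital <- Severity -> Treatment <- Dosage -> Outcome
  P4: Hospital <- Severity -> Treatment <- Comorbidity -> Outcome
  P5: Hospital <- Comorbidity -> Treatment <- Dosage -> Outcome
  P6: Hospital <- Comorbidity -> Outcome
  P7: Hospital <- Treatment <- Dosage -> Outcome
  P8: Hospital <- Treatment <- Comorbidity -> Outcome
The empty set is not sufficient: P2 (Hospital <- Dosage -> Outcome) has no collider blocking it and no conditioned non-collider, so it is open.
Try {Comorbidity, Dosage}:
  P1: blocked at fork node Dosage ∈ conditioning set.
  P2: blocked at fork node Dosage ∈ conditioning set.
  P3: blocked at collider Treatment (neither it nor any descendant is in the conditioning set).
  P4: blocked at collider Treatment (neither it nor any descendant is in the conditioning set).
  P5: blocked at fork node Comorbidity ∈ conditioning set.
  P6: blocked at fork node Comorbidity ∈ conditioning set.
  P7: blocked at fork node Dosage ∈ conditioning set.
  P8: blocked at fork node Comorbidity ∈ conditioning set.
{Comorbidity, Dosage} contains no descendant of Hospital and blocks every backdoor path.
Every element of {Comorbidity, Dosage} is needed (dropping Comorbidity leaves P6 open; dropping Dosage leaves P2 open), so no proper subset is valid.
Among all size-2 subsets of the eligible variables, only {Comorbidity, Dosage} blocks every backdoor path, so it is the unique smallest valid adjustment set.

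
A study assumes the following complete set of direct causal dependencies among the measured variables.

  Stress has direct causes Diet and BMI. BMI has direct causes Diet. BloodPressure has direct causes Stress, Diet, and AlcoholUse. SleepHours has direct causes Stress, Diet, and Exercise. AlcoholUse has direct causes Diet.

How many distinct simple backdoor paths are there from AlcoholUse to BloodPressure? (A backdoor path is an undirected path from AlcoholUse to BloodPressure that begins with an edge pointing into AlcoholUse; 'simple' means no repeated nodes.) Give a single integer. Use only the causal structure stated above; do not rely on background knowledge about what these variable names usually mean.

A backdoor path from AlcoholUse to BloodPressure is any simple undirected path whose first edge points into AlcoholUse (i.e. leaves AlcoholUse via a parent).
Parents of AlcoholUse: {Diet}.
Enumerating:
  P1: AlcoholUse <- Diet -> BMI -> Stress -> BloodPressure
  P2: AlcoholUse <- Diet -> Stress -> BloodPressure
  P3: AlcoholUse <- Diet -> SleepHours <- Stress -> BloodPressure
  P4: AlcoholUse <- Diet -> BloodPressure
That exhausts the simple backdoor paths. Count: 4.

4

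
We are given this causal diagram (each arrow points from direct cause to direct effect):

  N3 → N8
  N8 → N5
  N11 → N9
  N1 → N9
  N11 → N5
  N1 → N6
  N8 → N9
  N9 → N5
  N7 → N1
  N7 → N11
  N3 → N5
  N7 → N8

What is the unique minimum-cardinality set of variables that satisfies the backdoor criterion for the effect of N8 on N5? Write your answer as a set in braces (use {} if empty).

Variables eligible for adjustment (non-descendants of N8, excluding N8 and N5): {N1, N11, N3, N6, N7}.
Backdoor paths from N8 to N5:
  P1: N8 <- N7 -> N1 -> N9 <- N11 -> N5
  P2: N8 <- N7 -> N1 -> N9 -> N5
  P3: N8 <- N7 -> N11 -> N9 -> N5
  P4: N8 <- N7 -> N11 -> N5
  P5: N8 <- N3 -> N5
The empty set is not sufficient: P2 (N8 <- N7 -> N1 -> N9 -> N5) has no collider blocking it and no conditioned non-collider, so it is open.
Try {N3, N7}:
  P1: blocked at fork node N7 ∈ conditioning set.
  P2: blocked at fork node N7 ∈ conditioning set.
  P3: blocked at fork node N7 ∈ conditioning set.
  P4: blocked at fork node N7 ∈ conditioning set.
  P5: blocked at fork node N3 ∈ conditioning set.
{N3, N7} contains no descendant of N8 and blocks every backdoor path.
Every element of {N3, N7} is needed (dropping N3 leaves P5 open; dropping N7 leaves P2 open), so no proper subset is valid.
Among all size-2 subsets of the eligible variables, only {N3, N7} blocks every backdoor path, so it is the unique smallest valid adjustment set.

{N3, N7}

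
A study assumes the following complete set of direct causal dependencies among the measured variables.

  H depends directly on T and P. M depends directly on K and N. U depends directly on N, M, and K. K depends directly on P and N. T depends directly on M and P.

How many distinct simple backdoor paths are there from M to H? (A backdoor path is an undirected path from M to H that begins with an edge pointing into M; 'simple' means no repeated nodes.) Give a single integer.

6

A backdoor path from M to H is any simple undirected path whose first edge points into M (i.e. leaves M via a parent).
Parents of M: {K, N}.
Enumerating:
  P1: M <- N -> K <- P -> T -> H
  P2: M <- N -> K <- P -> H
  P3: M <- N -> U <- K <- P -> T -> H
  P4: M <- N -> U <- K <- P -> H
  P5: M <- K <- P -> T -> H
  P6: M <- K <- P -> H
That exhausts the simple backdoor paths. Count: 6.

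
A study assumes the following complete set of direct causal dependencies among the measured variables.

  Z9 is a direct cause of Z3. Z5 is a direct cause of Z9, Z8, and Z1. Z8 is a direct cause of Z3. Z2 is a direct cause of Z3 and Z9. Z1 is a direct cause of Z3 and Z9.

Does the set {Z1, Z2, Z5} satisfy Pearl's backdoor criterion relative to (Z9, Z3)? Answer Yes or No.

Yes

Backdoor paths from Z9 to Z3 (paths whose first edge points into Z9):
  P1: Z9 <- Z5 -> Z1 -> Z3
  P2: Z9 <- Z5 -> Z8 -> Z3
  P3: Z9 <- Z1 <- Z5 -> Z8 -> Z3
  P4: Z9 <- Z1 -> Z3
  P5: Z9 <- Z2 -> Z3
Condition 1 (no descendant of Z9 in the set): holds — descendants of Z9 are {Z3}; none are in {Z1, Z2, Z5}.
Condition 2 (every backdoor path blocked by {Z1, Z2, Z5}):
  P1: blocked at fork node Z5 ∈ conditioning set.
  P2: blocked at fork node Z5 ∈ conditioning set.
  P3: blocked at chain node Z1 ∈ conditioning set.
  P4: blocked at fork node Z1 ∈ conditioning set.
  P5: blocked at fork node Z2 ∈ conditioning set.
{Z1, Z2, Z5} satisfies the backdoor criterion.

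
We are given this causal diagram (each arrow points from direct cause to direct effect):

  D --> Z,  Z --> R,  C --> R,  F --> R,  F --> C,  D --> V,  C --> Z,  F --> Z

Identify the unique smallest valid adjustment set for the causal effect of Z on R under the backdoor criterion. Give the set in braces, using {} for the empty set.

Variables eligible for adjustment (non-descendants of Z, excluding Z and R): {C, D, F, V}.
Backdoor paths from Z to R:
  P1: Z <- F -> C -> R
  P2: Z <- F -> R
  P3: Z <- C <- F -> R
  P4: Z <- C -> R
The empty set is not sufficient: P1 (Z <- F -> C -> R) has no collider blocking it and no conditioned non-collider, so it is open.
Try {C, F}:
  P1: blocked at fork node F ∈ conditioning set.
  P2: blocked at fork node F ∈ conditioning set.
  P3: blocked at chain node C ∈ conditioning set.
  P4: blocked at fork node C ∈ conditioning set.
{C, F} contains no descendant of Z and blocks every backdoor path.
Every element of {C, F} is needed (dropping C leaves P4 open; dropping F leaves P2 open), so no proper subset is valid.
Among all size-2 subsets of the eligible variables, only {C, F} blocks every backdoor path, so it is the unique smallest valid adjustment set.

{C, F}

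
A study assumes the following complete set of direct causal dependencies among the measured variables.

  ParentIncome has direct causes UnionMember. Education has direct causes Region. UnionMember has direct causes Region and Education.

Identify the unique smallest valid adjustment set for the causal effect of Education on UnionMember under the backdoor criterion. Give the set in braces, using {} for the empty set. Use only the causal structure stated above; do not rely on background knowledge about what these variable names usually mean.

{Region}

Variables eligible for adjustment (non-descendants of Education, excluding Education and UnionMember): {Region}.
Backdoor paths from Education to UnionMember:
  P1: Education <- Region -> UnionMember
The empty set is not sufficient: P1 (Education <- Region -> UnionMember) has no collider blocking it and no conditioned non-collider, so it is open.
Try {Region}:
  P1: blocked at fork node Region ∈ conditioning set.
{Region} contains no descendant of Education and blocks every backdoor path.
{Region} is the unique smallest valid adjustment set.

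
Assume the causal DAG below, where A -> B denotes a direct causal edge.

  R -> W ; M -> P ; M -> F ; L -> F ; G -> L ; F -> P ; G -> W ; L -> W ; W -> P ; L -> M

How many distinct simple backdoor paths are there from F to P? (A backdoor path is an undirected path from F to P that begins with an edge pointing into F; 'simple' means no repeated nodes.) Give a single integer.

A backdoor path from F to P is any simple undirected path whose first edge points into F (i.e. leaves F via a parent).
Parents of F: {L, M}.
Enumerating:
  P1: F <- L <- G -> W -> P
  P2: F <- L -> M -> P
  P3: F <- L -> W -> P
  P4: F <- M <- L <- G -> W -> P
  P5: F <- M <- L -> W -> P
  P6: F <- M -> P
That exhausts the simple backdoor paths. Count: 6.

6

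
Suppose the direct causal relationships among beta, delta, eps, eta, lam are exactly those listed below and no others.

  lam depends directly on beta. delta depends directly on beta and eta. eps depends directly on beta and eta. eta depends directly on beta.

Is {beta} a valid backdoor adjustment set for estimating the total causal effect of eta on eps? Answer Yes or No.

Yes

Backdoor paths from eta to eps (paths whose first edge points into eta):
  P1: eta <- beta -> eps
Condition 1 (no descendant of eta in the set): holds — descendants of eta are {delta, eps}; none are in {beta}.
Condition 2 (every backdoor path blocked by {beta}):
  P1: blocked at fork node beta ∈ conditioning set.
{beta} satisfies the backdoor criterion.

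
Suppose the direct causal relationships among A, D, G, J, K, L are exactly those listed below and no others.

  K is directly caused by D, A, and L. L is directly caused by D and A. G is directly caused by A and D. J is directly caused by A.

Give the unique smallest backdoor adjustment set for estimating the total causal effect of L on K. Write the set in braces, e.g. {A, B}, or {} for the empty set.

Variables eligible for adjustment (non-descendants of L, excluding L and K): {A, D, G, J}.
Backdoor paths from L to K:
  P1: L <- D -> G <- A -> K
  P2: L <- D -> K
  P3: L <- A -> G <- D -> K
  P4: L <- A -> K
The empty set is not sufficient: P2 (L <- D -> K) has no collider blocking it and no conditioned non-collider, so it is open.
Try {A, D}:
  P1: blocked at fork node D ∈ conditioning set.
  P2: blocked at fork node D ∈ conditioning set.
  P3: blocked at fork node A ∈ conditioning set.
  P4: blocked at fork node A ∈ conditioning set.
{A, D} contains no descendant of L and blocks every backdoor path.
Every element of {A, D} is needed (dropping A leaves P4 open; dropping D leaves P2 open), so no proper subset is valid.
Among all size-2 subsets of the eligible variables, only {A, D} blocks every backdoor path, so it is the unique smallest valid adjustment set.

{A, D}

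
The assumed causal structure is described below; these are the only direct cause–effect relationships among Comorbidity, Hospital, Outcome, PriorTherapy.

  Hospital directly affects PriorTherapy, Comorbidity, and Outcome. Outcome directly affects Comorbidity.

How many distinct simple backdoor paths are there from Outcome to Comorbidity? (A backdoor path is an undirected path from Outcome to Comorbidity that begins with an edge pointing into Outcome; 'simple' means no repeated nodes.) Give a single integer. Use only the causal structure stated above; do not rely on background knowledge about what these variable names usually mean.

1

A backdoor path from Outcome to Comorbidity is any simple undirected path whose first edge points into Outcome (i.e. leaves Outcome via a parent).
Parents of Outcome: {Hospital}.
Enumerating:
  P1: Outcome <- Hospital -> Comorbidity
That exhausts the simple backdoor paths. Count: 1.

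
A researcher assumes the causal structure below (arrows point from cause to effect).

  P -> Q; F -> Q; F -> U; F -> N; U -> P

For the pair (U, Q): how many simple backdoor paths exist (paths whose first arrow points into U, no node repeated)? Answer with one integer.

1

A backdoor path from U to Q is any simple undirected path whose first edge points into U (i.e. leaves U via a parent).
Parents of U: {F}.
Enumerating:
  P1: U <- F -> Q
That exhausts the simple backdoor paths. Count: 1.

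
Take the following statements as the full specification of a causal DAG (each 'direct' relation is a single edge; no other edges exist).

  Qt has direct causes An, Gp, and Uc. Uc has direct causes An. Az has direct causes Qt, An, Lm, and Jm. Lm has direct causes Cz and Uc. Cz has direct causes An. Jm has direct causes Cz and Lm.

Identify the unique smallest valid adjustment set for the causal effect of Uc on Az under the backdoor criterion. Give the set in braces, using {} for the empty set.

{An}

Variables eligible for adjustment (non-descendants of Uc, excluding Uc and Az): {An, Cz, Gp}.
Backdoor paths from Uc to Az:
  P1: Uc <- An -> Cz -> Lm -> Jm -> Az
  P2: Uc <- An -> Cz -> Lm -> Az
  P3: Uc <- An -> Cz -> Jm <- Lm -> Az
  P4: Uc <- An -> Cz -> Jm -> Az
  P5: Uc <- An -> Qt -> Az
  P6: Uc <- An -> Az
The empty set is not sufficient: P1 (Uc <- An -> Cz -> Lm -> Jm -> Az) has no collider blocking it and no conditioned non-collider, so it is open.
Try {An}:
  P1: blocked at fork node An ∈ conditioning set.
  P2: blocked at fork node An ∈ conditioning set.
  P3: blocked at fork node An ∈ conditioning set.
  P4: blocked at fork node An ∈ conditioning set.
  P5: blocked at fork node An ∈ conditioning set.
  P6: blocked at fork node An ∈ conditioning set.
{An} contains no descendant of Uc and blocks every backdoor path.
No other singleton works — e.g. {Cz} leaves P5 open — so {An} is the unique smallest valid adjustment set.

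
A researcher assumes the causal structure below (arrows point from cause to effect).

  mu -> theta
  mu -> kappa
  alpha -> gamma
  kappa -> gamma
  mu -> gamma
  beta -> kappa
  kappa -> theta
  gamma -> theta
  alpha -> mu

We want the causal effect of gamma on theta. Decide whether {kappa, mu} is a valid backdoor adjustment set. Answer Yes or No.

Backdoor paths from gamma to theta (paths whose first edge points into gamma):
  P1: gamma <- alpha -> mu -> kappa -> theta
  P2: gamma <- alpha -> mu -> theta
  P3: gamma <- mu -> kappa -> theta
  P4: gamma <- mu -> theta
  P5: gamma <- kappa <- mu -> theta
  P6: gamma <- kappa -> theta
Condition 1 (no descendant of gamma in the set): holds — descendants of gamma are {theta}; none are in {kappa, mu}.
Condition 2 (every backdoor path blocked by {kappa, mu}):
  P1: blocked at chain node mu ∈ conditioning set.
  P2: blocked at chain node mu ∈ conditioning set.
  P3: blocked at fork node mu ∈ conditioning set.
  P4: blocked at fork node mu ∈ conditioning set.
  P5: blocked at chain node kappa ∈ conditioning set.
  P6: blocked at fork node kappa ∈ conditioning set.
{kappa, mu} satisfies the backdoor criterion.

Yes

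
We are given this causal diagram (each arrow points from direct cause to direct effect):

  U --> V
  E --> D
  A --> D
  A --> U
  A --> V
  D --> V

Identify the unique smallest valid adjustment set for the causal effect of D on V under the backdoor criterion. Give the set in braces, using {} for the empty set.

Variables eligible for adjustment (non-descendants of D, excluding D and V): {A, E, U}.
Backdoor paths from D to V:
  P1: D <- A -> U -> V
  P2: D <- A -> V
The empty set is not sufficient: P1 (D <- A -> U -> V) has no collider blocking it and no conditioned non-collider, so it is open.
Try {A}:
  P1: blocked at fork node A ∈ conditioning set.
  P2: blocked at fork node A ∈ conditioning set.
{A} contains no descendant of D and blocks every backdoor path.
No other singleton works — e.g. {U} leaves P2 open — so {A} is the unique smallest valid adjustment set.

{A}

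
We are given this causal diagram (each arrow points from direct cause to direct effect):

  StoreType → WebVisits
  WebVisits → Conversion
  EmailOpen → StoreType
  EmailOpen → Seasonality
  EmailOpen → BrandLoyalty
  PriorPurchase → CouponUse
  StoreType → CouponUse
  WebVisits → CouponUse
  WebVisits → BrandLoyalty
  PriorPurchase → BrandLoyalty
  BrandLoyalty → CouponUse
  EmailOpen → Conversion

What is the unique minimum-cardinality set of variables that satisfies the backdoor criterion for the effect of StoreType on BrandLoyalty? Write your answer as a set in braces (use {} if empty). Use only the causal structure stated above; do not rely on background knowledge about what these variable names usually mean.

{EmailOpen}

Variables eligible for adjustment (non-descendants of StoreType, excluding StoreType and BrandLoyalty): {EmailOpen, PriorPurchase, Seasonality}.
Backdoor paths from StoreType to BrandLoyalty:
  P1: StoreType <- EmailOpen -> BrandLoyalty
  P2: StoreType <- EmailOpen -> Conversion <- WebVisits -> BrandLoyalty
  P3: StoreType <- EmailOpen -> Conversion <- WebVisits -> CouponUse <- PriorPurchase -> BrandLoyalty
  P4: StoreType <- EmailOpen -> Conversion <- WebVisits -> CouponUse <- BrandLoyalty
The empty set is not sufficient: P1 (StoreType <- EmailOpen -> BrandLoyalty) has no collider blocking it and no conditioned non-collider, so it is open.
Try {EmailOpen}:
  P1: blocked at fork node EmailOpen ∈ conditioning set.
  P2: blocked at fork node EmailOpen ∈ conditioning set.
  P3: blocked at fork node EmailOpen ∈ conditioning set.
  P4: blocked at fork node EmailOpen ∈ conditioning set.
{EmailOpen} contains no descendant of StoreType and blocks every backdoor path.
No other singleton works — e.g. {Seasonality} leaves P1 open — so {EmailOpen} is the unique smallest valid adjustment set.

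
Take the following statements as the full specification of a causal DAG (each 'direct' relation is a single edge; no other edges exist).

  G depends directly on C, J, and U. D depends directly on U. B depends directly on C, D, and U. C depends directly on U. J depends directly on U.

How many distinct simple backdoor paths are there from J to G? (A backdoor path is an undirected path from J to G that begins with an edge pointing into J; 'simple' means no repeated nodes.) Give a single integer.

4

A backdoor path from J to G is any simple undirected path whose first edge points into J (i.e. leaves J via a parent).
Parents of J: {U}.
Enumerating:
  P1: J <- U -> D -> B <- C -> G
  P2: J <- U -> C -> G
  P3: J <- U -> G
  P4: J <- U -> B <- C -> G
That exhausts the simple backdoor paths. Count: 4.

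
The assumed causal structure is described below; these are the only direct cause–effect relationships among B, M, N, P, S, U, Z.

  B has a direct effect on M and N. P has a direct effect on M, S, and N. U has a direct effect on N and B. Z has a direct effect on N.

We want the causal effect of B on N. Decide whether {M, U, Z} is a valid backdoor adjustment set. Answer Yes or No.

Backdoor paths from B to N (paths whose first edge points into B):
  P1: B <- U -> N
Condition 1 (no descendant of B in the set): FAILS — M is a descendant of B.
Condition 2 (every backdoor path blocked by {M, U, Z}):
  P1: blocked at fork node U ∈ conditioning set.
{M, U, Z} does not satisfy the backdoor criterion.

No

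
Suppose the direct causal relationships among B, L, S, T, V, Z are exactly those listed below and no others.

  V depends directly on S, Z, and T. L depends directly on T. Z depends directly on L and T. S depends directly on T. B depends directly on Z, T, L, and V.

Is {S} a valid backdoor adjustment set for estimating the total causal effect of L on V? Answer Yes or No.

Backdoor paths from L to V (paths whose first edge points into L):
  P1: L <- T -> S -> V
  P2: L <- T -> Z -> V
  P3: L <- T -> Z -> B <- V
  P4: L <- T -> V
  P5: L <- T -> B <- Z -> V
  P6: L <- T -> B <- V
Condition 1 (no descendant of L in the set): holds — descendants of L are {B, V, Z}; none are in {S}.
Condition 2 (every backdoor path blocked by {S}):
  P1: blocked at chain node S ∈ conditioning set.
  P2: open — no interior node is in the conditioning set.
  P3: blocked at collider B (neither it nor any descendant is in the conditioning set).
  P4: open — no interior node is in the conditioning set.
  P5: blocked at collider B (neither it nor any descendant is in the conditioning set).
  P6: blocked at collider B (neither it nor any descendant is in the conditioning set).
{S} does not satisfy the backdoor criterion.

No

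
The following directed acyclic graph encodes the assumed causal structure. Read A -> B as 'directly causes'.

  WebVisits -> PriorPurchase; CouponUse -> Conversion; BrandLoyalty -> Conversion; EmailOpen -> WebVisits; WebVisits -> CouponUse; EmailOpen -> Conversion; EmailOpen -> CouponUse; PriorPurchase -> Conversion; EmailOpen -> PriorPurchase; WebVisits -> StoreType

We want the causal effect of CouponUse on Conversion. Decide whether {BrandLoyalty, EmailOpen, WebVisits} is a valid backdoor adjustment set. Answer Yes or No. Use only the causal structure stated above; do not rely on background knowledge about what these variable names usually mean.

Backdoor paths from CouponUse to Conversion (paths whose first edge points into CouponUse):
  P1: CouponUse <- EmailOpen -> WebVisits -> PriorPurchase -> Conversion
  P2: CouponUse <- EmailOpen -> PriorPurchase -> Conversion
  P3: CouponUse <- EmailOpen -> Conversion
  P4: CouponUse <- WebVisits <- EmailOpen -> PriorPurchase -> Conversion
  P5: CouponUse <- WebVisits <- EmailOpen -> Conversion
  P6: CouponUse <- WebVisits -> PriorPurchase <- EmailOpen -> Conversion
  P7: CouponUse <- WebVisits -> PriorPurchase -> Conversion
Condition 1 (no descendant of CouponUse in the set): holds — descendants of CouponUse are {Conversion}; none are in {BrandLoyalty, EmailOpen, WebVisits}.
Condition 2 (every backdoor path blocked by {BrandLoyalty, EmailOpen, WebVisits}):
  P1: blocked at fork node EmailOpen ∈ conditioning set.
  P2: blocked at fork node EmailOpen ∈ conditioning set.
  P3: blocked at fork node EmailOpen ∈ conditioning set.
  P4: blocked at chain node WebVisits ∈ conditioning set.
  P5: blocked at chain node WebVisits ∈ conditioning set.
  P6: blocked at fork node WebVisits ∈ conditioning set.
  P7: blocked at fork node WebVisits ∈ conditioning set.
{BrandLoyalty, EmailOpen, WebVisits} satisfies the backdoor criterion.

Yes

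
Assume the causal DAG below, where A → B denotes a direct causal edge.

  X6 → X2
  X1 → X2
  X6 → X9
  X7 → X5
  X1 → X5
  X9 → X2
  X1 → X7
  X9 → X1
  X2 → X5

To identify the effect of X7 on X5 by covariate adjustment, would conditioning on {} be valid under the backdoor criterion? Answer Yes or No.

No

Backdoor paths from X7 to X5 (paths whose first edge points into X7):
  P1: X7 <- X1 <- X9 <- X6 -> X2 -> X5
  P2: X7 <- X1 <- X9 -> X2 -> X5
  P3: X7 <- X1 -> X2 -> X5
  P4: X7 <- X1 -> X5
Condition 1 (no descendant of X7 in the set): holds — descendants of X7 are {X5}; none are in {}.
Condition 2 (every backdoor path blocked by {}):
  P1: open — no interior node is in the conditioning set.
  P2: open — no interior node is in the conditioning set.
  P3: open — no interior node is in the conditioning set.
  P4: open — no interior node is in the conditioning set.
{} does not satisfy the backdoor criterion.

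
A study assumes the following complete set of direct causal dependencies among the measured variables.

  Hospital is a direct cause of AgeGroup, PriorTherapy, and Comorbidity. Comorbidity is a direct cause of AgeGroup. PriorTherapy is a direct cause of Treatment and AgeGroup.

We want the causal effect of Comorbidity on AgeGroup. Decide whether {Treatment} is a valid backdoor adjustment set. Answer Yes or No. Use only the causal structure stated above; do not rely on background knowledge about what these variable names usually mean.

No

Backdoor paths from Comorbidity to AgeGroup (paths whose first edge points into Comorbidity):
  P1: Comorbidity <- Hospital -> PriorTherapy -> AgeGroup
  P2: Comorbidity <- Hospital -> AgeGroup
Condition 1 (no descendant of Comorbidity in the set): holds — descendants of Comorbidity are {AgeGroup}; none are in {Treatment}.
Condition 2 (every backdoor path blocked by {Treatment}):
  P1: open — no interior node is in the conditioning set.
  P2: open — no interior node is in the conditioning set.
{Treatment} does not satisfy the backdoor criterion.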